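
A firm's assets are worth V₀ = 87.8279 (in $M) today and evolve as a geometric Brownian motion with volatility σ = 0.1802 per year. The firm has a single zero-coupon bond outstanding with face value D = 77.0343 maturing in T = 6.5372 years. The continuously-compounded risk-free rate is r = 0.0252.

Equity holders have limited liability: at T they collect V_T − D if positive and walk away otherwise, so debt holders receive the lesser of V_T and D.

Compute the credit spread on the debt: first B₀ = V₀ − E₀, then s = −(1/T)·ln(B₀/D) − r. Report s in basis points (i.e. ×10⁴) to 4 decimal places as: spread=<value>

spread=132.3245

Equity is a call on the firm's assets struck at D = 77.0343:
d₁ = [ln(V₀/D) + (r + σ²/2)T] / (σ√T)
   = [ln(87.8279/77.0343) + (0.0252 + 0.5·0.1802²)·6.5372] / (0.1802·√6.5372)
   = [0.131128 + 0.270876] / 0.460734 = 0.872529
d₂ = d₁ − σ√T = 0.872529 − 0.460734 = 0.411794
N(d₁) = 0.808540,  N(d₂) = 0.659755,  e^(−rT) = 0.848116
E₀ = V₀·N(d₁) − D·e^(−rT)·N(d₂)
   = 87.8279·0.808540 − 77.0343·0.848116·0.659755 = 27.907911
B₀ = V₀ − E₀ = 87.8279 − 27.907911 = 59.919989
spread = −(1/T)·ln(B₀/D) − r = −(1/6.5372)·ln(59.919989/77.0343) − 0.0252 = 0.01323245
in basis points: 0.01323245 × 10⁴ = 132.3245 bp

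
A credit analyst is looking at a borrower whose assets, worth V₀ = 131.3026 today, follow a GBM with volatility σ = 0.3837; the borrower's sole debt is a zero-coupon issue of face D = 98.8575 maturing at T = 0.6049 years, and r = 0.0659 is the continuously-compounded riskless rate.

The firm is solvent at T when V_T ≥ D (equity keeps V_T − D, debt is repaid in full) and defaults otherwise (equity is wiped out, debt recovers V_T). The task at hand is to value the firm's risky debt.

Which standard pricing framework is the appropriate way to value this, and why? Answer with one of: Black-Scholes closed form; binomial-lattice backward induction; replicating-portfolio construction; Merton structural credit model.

framework: Merton structural credit model

Key observation: assets follow a GBM and default happens iff V_T < 98.8575; valuing claims on that split (equity as a call, risky debt as the residual) is the structural model's definition.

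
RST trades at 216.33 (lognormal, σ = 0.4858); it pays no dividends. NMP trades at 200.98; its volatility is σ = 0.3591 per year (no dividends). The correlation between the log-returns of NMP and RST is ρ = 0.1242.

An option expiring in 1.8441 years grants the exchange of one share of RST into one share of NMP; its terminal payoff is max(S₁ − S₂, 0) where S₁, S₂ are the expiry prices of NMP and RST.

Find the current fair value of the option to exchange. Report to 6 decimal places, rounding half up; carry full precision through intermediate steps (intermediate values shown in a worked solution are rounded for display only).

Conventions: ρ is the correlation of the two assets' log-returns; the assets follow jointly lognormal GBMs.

exchange price = 55.153523

σ_eff = √(σ₁² + σ₂² − 2ρσ₁σ₂) = √(0.3591² + 0.4858² − 2·0.1242·0.3591·0.4858) = 0.567116
d₁ = (ln(S₁/S₂) + (q₂ − q₁ + σ_eff²/2)T) / (σ_eff√T) = (ln(200.98/216.33) + (0.0 − 0.0 + 0.160810)·1.8441) / 0.770131 = 0.289498
d₂ = d₁ − σ_eff√T = 0.289498 − 0.770131 = -0.480633
N(d₁) = 0.613900,  N(d₂) = 0.315389
V = S₁·e^{−q₁T}·N(d₁) − S₂·e^{−q₂T}·N(d₂) = 123.381557 − 68.228034 = 55.153523
Key observation: the rate r is irrelevant here: denominating values in RST turns the exchange into a ratio option on S₁/S₂, and discounting at r drops out.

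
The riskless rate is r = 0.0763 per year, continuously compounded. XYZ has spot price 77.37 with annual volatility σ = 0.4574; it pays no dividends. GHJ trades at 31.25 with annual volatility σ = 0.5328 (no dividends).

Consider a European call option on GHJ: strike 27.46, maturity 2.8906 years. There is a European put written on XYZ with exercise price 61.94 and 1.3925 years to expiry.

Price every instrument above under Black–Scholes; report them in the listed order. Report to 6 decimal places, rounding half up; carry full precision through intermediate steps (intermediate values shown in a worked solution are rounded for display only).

[GHJ call K=27.46]
σ√T = 0.5328·√2.8906 = 0.905854
d₁ = (ln(S/K) + (r+σ²/2)T) / (σ√T) = (ln(31.25/27.46) + (0.0763+0.5328²/2)·2.8906) / 0.905854 = (0.129289 + 0.630839) / 0.905854 = 0.839128
d₂ = d₁ − σ√T = 0.839128 − 0.905854 = -0.066726
e^{−rT} = 0.802075
N(d₁) = 0.799301,  N(d₂) = 0.473400
price = S·N(d₁) − K·e^{−rT}·N(d₂) = 24.978165 − 10.426628 = 14.551537
[XYZ put K=61.94]
σ√T = 0.4574·√1.3925 = 0.539751
d₁ = (ln(S/K) + (r+σ²/2)T) / (σ√T) = (ln(77.37/61.94) + (0.0763+0.4574²/2)·1.3925) / 0.539751 = (0.222433 + 0.251914) / 0.539751 = 0.878824
d₂ = d₁ − σ√T = 0.878824 − 0.539751 = 0.339073
e^{−rT} = 0.899202
N(−d₁) = 0.189748,  N(−d₂) = 0.367278
price = K·e^{−rT}·N(−d₂) − S·N(−d₁) = 20.456095 − 14.680831 = 5.775265

price(GHJ call K=27.46) = 14.551537
price(XYZ put K=61.94) = 5.775265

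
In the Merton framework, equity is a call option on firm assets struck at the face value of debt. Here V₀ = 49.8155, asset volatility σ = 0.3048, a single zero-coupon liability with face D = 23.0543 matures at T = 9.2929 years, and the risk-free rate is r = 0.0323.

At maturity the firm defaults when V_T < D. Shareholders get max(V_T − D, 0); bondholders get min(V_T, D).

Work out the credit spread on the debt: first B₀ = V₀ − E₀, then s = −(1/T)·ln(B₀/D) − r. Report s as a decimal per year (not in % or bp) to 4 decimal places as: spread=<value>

spread=0.0103

Apply the equity-as-call identities (strike 23.0543, horizon 9.2929 years):
d₁ = [ln(V₀/D) + (r + σ²/2)T] / (σ√T)
   = [ln(49.8155/23.0543) + (0.0323 + 0.5·0.3048²)·9.2929] / (0.3048·√9.2929)
   = [0.770474 + 0.731830] / 0.929160 = 1.616841
d₂ = d₁ − σ√T = 1.616841 − 0.929160 = 0.687680
N(d₁) = 0.947044,  N(d₂) = 0.754173,  e^(−rT) = 0.740699
E₀ = V₀·N(d₁) − D·e^(−rT)·N(d₂)
   = 49.8155·0.947044 − 23.0543·0.740699·0.754173 = 34.298968
B₀ = V₀ − E₀ = 49.8155 − 34.298968 = 15.516532
spread = −(1/T)·ln(B₀/D) − r = −(1/9.2929)·ln(15.516532/23.0543) − 0.0323 = 0.01030740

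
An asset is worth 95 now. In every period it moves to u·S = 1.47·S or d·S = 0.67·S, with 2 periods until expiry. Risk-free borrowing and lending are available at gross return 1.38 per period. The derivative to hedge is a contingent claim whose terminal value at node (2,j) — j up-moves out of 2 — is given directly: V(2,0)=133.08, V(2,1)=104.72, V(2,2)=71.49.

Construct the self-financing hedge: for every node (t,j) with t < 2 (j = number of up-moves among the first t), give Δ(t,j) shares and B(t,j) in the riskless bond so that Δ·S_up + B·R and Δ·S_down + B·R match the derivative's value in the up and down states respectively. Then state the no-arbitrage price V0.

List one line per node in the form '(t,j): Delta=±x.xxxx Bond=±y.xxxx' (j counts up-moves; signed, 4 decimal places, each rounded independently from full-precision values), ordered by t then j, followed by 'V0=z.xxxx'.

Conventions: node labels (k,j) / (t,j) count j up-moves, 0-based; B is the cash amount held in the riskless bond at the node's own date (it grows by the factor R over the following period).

Under the risk-neutral measure, an up-move has probability p* = (R−d)/(u−d) = 0.8875 and values discount at R = 1.38.
Payoffs at expiry: V(2,0)=133.0800, V(2,1)=104.7200, V(2,2)=71.4900
  t=1,j=0: stock 63.6500 → up 93.5655 (V=104.7200), down 42.6455 (V=133.0800). Price 78.1960; hedge Δ=-0.5570, bond B=113.6460.
  t=1,j=1: stock 139.6500 → up 205.2855 (V=71.4900), down 93.5655 (V=104.7200). Price 54.5133; hedge Δ=-0.2974, bond B=96.0508.
  t=0,j=0: stock 95.0000 → up 139.6500 (V=54.5133), down 63.6500 (V=78.1960). Price 41.4331; hedge Δ=-0.3116, bond B=71.0364.
As a check, the time-0 holding Δ(0,0)·S0 + B(0,0) comes to 41.4331 — exactly V0.

(0,0): Delta=-0.3116 Bond=71.0364
(1,0): Delta=-0.5570 Bond=113.6460
(1,1): Delta=-0.2974 Bond=96.0508
V0=41.4331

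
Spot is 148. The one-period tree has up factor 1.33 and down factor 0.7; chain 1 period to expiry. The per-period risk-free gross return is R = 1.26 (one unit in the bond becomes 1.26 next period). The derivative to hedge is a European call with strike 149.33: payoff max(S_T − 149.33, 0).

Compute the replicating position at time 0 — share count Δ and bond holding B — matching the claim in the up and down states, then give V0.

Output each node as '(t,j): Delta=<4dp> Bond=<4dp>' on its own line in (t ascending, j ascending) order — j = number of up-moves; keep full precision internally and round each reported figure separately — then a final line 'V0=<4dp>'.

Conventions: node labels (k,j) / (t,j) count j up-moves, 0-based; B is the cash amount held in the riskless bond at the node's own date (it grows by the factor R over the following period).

(0,0): Delta=0.5095 Bond=-41.8959
V0=33.5168

Since d<R<u, set p* = (R−d)/(u−d) = 0.8889; price each node as the discounted p*-expectation of its children.
At maturity the claim pays: V(1,0)=0.0000, V(1,1)=47.5100
  t=0,j=0: stock 148.0000 → up 196.8400 (V=47.5100), down 103.6000 (V=0.0000). Price 33.5168; hedge Δ=0.5095, bond B=-41.8959.
Sanity check at the root: Δ(0,0)·S0 + B(0,0) reproduces V0 = 33.5168.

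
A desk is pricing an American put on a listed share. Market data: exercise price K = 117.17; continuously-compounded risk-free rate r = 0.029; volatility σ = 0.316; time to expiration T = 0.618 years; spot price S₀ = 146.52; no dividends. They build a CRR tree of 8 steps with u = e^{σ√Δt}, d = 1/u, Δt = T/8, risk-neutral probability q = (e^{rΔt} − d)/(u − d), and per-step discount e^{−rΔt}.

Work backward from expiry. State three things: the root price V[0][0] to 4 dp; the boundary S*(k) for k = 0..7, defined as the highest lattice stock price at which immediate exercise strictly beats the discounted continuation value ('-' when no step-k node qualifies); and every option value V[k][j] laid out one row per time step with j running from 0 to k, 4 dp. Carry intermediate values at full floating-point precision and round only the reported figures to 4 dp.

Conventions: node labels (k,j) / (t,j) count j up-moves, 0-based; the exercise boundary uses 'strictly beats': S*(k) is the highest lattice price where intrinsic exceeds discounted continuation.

price = 2.8929
boundary = - - - - - - 86.5039 94.4451
tree:
2.8929
4.6328 1.1010
7.2545 1.9341 0.2417
11.0516 3.3483 0.4757 0.0000
16.2704 5.6878 0.9364 0.0000 0.0000
22.9463 9.4188 1.8431 0.0000 0.0000 0.0000
30.6661 15.0422 3.6278 0.0000 0.0000 0.0000 0.0000
37.9395 22.7249 7.1405 0.0000 0.0000 0.0000 0.0000 0.0000
44.6014 30.6661 14.0548 0.0000 0.0000 0.0000 0.0000 0.0000 0.0000

Δt=0.07725  u=1.09180  d=0.91592  q=0.49081  discount=0.99776
step 8 (expiry): payoffs max(K−S,0) = 44.6014 30.6661 14.0548 0.0000 0.0000 0.0000 0.0000 0.0000 0.0000
step 7: (k=7,j=0): S=79.2305, K−S=37.9395, hold=37.6773 ⇒ V=37.9395 exercise | (k=7,j=1): S=94.4451, K−S=22.7249, hold=22.4627 ⇒ V=22.7249 exercise | (k=7,j=2): S=112.5813, K−S=4.5887, hold=7.1405 ⇒ V=7.1405 continue | (k=7,j=3): S=134.2003, K−S=0.0000, hold=0.0000 ⇒ V=0.0000 continue | (k=7,j=4): S=159.9707, K−S=0.0000, hold=0.0000 ⇒ V=0.0000 continue | (k=7,j=5): S=190.6898, K−S=0.0000, hold=0.0000 ⇒ V=0.0000 continue | (k=7,j=6): S=227.3079, K−S=0.0000, hold=0.0000 ⇒ V=0.0000 continue | (k=7,j=7): S=270.9577, K−S=0.0000, hold=0.0000 ⇒ V=0.0000 continue  boundary S*=94.4451
step 6: (k=6,j=0): S=86.5039, K−S=30.6661, hold=30.4039 ⇒ V=30.6661 exercise | (k=6,j=1): S=103.1152, K−S=14.0548, hold=15.0422 ⇒ V=15.0422 continue | (k=6,j=2): S=122.9164, K−S=0.0000, hold=3.6278 ⇒ V=3.6278 continue | (k=6,j=3): S=146.5200, K−S=0.0000, hold=0.0000 ⇒ V=0.0000 continue | (k=6,j=4): S=174.6562, K−S=0.0000, hold=0.0000 ⇒ V=0.0000 continue | (k=6,j=5): S=208.1953, K−S=0.0000, hold=0.0000 ⇒ V=0.0000 continue | (k=6,j=6): S=248.1750, K−S=0.0000, hold=0.0000 ⇒ V=0.0000 continue  boundary S*=86.5039
step 5: (k=5,j=0): S=94.4451, K−S=22.7249, hold=22.9463 ⇒ V=22.9463 continue | (k=5,j=1): S=112.5813, K−S=4.5887, hold=9.4188 ⇒ V=9.4188 continue | (k=5,j=2): S=134.2003, K−S=0.0000, hold=1.8431 ⇒ V=1.8431 continue | (k=5,j=3): S=159.9707, K−S=0.0000, hold=0.0000 ⇒ V=0.0000 continue | (k=5,j=4): S=190.6898, K−S=0.0000, hold=0.0000 ⇒ V=0.0000 continue | (k=5,j=5): S=227.3079, K−S=0.0000, hold=0.0000 ⇒ V=0.0000 continue  boundary S*=-
step 4: (k=4,j=0): S=103.1152, K−S=14.0548, hold=16.2704 ⇒ V=16.2704 continue | (k=4,j=1): S=122.9164, K−S=0.0000, hold=5.6878 ⇒ V=5.6878 continue | (k=4,j=2): S=146.5200, K−S=0.0000, hold=0.9364 ⇒ V=0.9364 continue | (k=4,j=3): S=174.6562, K−S=0.0000, hold=0.0000 ⇒ V=0.0000 continue | (k=4,j=4): S=208.1953, K−S=0.0000, hold=0.0000 ⇒ V=0.0000 continue  boundary S*=-
step 3: (k=3,j=0): S=112.5813, K−S=4.5887, hold=11.0516 ⇒ V=11.0516 continue | (k=3,j=1): S=134.2003, K−S=0.0000, hold=3.3483 ⇒ V=3.3483 continue | (k=3,j=2): S=159.9707, K−S=0.0000, hold=0.4757 ⇒ V=0.4757 continue | (k=3,j=3): S=190.6898, K−S=0.0000, hold=0.0000 ⇒ V=0.0000 continue  boundary S*=-
step 2: (k=2,j=0): S=122.9164, K−S=0.0000, hold=7.2545 ⇒ V=7.2545 continue | (k=2,j=1): S=146.5200, K−S=0.0000, hold=1.9341 ⇒ V=1.9341 continue | (k=2,j=2): S=174.6562, K−S=0.0000, hold=0.2417 ⇒ V=0.2417 continue  boundary S*=-
step 1: (k=1,j=0): S=134.2003, K−S=0.0000, hold=4.6328 ⇒ V=4.6328 continue | (k=1,j=1): S=159.9707, K−S=0.0000, hold=1.1010 ⇒ V=1.1010 continue  boundary S*=-
step 0: (k=0,j=0): S=146.5200, K−S=0.0000, hold=2.8929 ⇒ V=2.8929 continue  boundary S*=-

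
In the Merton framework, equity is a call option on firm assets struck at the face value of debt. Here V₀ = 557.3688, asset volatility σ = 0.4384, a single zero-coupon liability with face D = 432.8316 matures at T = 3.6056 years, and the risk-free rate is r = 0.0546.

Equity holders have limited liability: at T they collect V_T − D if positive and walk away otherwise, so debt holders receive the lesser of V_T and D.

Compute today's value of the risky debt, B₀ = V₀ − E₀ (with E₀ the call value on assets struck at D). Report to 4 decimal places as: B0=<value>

Equity is a call on the firm's assets struck at D = 432.8316:
d₁ = [ln(V₀/D) + (r + σ²/2)T] / (σ√T)
   = [ln(557.3688/432.8316) + (0.0546 + 0.5·0.4384²)·3.6056] / (0.4384·√3.6056)
   = [0.252878 + 0.543354] / 0.832452 = 0.956490
d₂ = d₁ − σ√T = 0.956490 − 0.832452 = 0.124038
N(d₁) = 0.830588,  N(d₂) = 0.549357,  e^(−rT) = 0.821301
E₀ = V₀·N(d₁) − D·e^(−rT)·N(d₂)
   = 557.3688·0.830588 − 432.8316·0.821301·0.549357 = 267.655361
B₀ = V₀ − E₀ = 557.3688 − 267.655361 = 289.713439

B0=289.7134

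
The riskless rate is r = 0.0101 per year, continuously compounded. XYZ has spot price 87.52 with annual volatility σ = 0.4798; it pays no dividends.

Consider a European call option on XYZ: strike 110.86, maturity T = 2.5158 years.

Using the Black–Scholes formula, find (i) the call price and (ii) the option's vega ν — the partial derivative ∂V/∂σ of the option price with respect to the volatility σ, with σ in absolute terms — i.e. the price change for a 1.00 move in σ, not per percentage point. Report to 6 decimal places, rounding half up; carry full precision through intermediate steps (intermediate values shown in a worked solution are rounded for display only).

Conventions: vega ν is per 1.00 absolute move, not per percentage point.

price = 19.761653
ν = 55.085821

σ√T = 0.4798·√2.5158 = 0.761024
d₁ = (ln(S/K) + (r+σ²/2)T) / (σ√T) = (ln(87.52/110.86) + (0.0101+0.4798²/2)·2.5158) / 0.761024 = (-0.236401 + 0.314988) / 0.761024 = 0.103265
d₂ = d₁ − σ√T = 0.103265 − 0.761024 = -0.657758
e^{−rT} = 0.974911
N(d₁) = 0.541124,  N(d₂) = 0.255347
Call price V = S·N(d₁) − K·e^{−rT}·N(d₂) = 47.359159 − 27.597506 = 19.761653
φ(d₁) = (1/√(2π))·e^{−d₁²/2} = 0.396821
ν = S·φ(d₁)·√T = 55.085821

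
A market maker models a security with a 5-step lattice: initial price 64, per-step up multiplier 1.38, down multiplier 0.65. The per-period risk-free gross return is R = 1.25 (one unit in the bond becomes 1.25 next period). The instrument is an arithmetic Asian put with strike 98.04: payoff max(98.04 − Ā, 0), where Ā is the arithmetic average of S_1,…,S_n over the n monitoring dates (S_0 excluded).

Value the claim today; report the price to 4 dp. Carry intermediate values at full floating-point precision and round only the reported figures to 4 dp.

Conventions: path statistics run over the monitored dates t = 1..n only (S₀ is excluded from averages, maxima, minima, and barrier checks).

price = 2.5592

Risk-neutral up-probability p* = (R−d)/(u−d) = (1.25−0.65)/(1.38−0.65) = 0.8219; the claim prices as the p*-weighted sum of path payoffs discounted by R^5.
Enumerate all 2^5 = 32 price paths (U = up ×1.38, D = down ×0.65); each path with k up-moves has probability p*^k·(1−p*)^(5−k).
DDDDD: Ā=21.0133, payoff=77.0267, prob=0.000179
UDDDD: Ā=44.6128, payoff=53.4272, prob=0.000827
DUDDD: Ā=35.2688, payoff=62.7712, prob=0.000827
UUDDD: Ā=74.8783, payoff=23.1617, prob=0.003815
DDUDD: Ā=29.1952, payoff=68.8448, prob=0.000827
UDUDD: Ā=61.9836, payoff=36.0564, prob=0.003815
DUUDD: Ā=52.6396, payoff=45.4004, prob=0.003815
UUUDD: Ā=111.7578, payoff=0.0000, prob=0.017609
DDDUD: Ā=25.2473, payoff=72.7927, prob=0.000827
UDDUD: Ā=53.6020, payoff=44.4380, prob=0.003815
DUDUD: Ā=44.2580, payoff=53.7820, prob=0.003815
UUDUD: Ā=93.9631, payoff=4.0769, prob=0.017609
DDUUD: Ā=38.1844, payoff=59.8556, prob=0.003815
UDUUD: Ā=81.0684, payoff=16.9716, prob=0.017609
DUUUD: Ā=71.7244, payoff=26.3156, prob=0.017609
UUUUD: Ā=152.2764, payoff=0.0000, prob=0.081271
DDDDU: Ā=22.6812, payoff=75.3588, prob=0.000827
UDDDU: Ā=48.1540, payoff=49.8860, prob=0.003815
DUDDU: Ā=38.8100, payoff=59.2300, prob=0.003815
UUDDU: Ā=82.3965, payoff=15.6435, prob=0.017609
DDUDU: Ā=32.7364, payoff=65.3036, prob=0.003815
UDUDU: Ā=69.5018, payoff=28.5382, prob=0.017609
DUUDU: Ā=60.1578, payoff=37.8822, prob=0.017609
UUUDU: Ā=127.7197, payoff=0.0000, prob=0.081271
DDDUU: Ā=28.7885, payoff=69.2515, prob=0.003815
UDDUU: Ā=61.1202, payoff=36.9198, prob=0.017609
DUDUU: Ā=51.7762, payoff=46.2638, prob=0.017609
UUDUU: Ā=109.9250, payoff=0.0000, prob=0.081271
DDUUU: Ā=45.7026, payoff=52.3374, prob=0.017609
UDUUU: Ā=97.0302, payoff=1.0098, prob=0.081271
DUUUU: Ā=87.6862, payoff=10.3538, prob=0.081271
UUUUU: Ā=186.1646, payoff=0.0000, prob=0.375096
Price = Σ prob·payoff / R^5 = 7.810027 / 3.051758 = 2.5592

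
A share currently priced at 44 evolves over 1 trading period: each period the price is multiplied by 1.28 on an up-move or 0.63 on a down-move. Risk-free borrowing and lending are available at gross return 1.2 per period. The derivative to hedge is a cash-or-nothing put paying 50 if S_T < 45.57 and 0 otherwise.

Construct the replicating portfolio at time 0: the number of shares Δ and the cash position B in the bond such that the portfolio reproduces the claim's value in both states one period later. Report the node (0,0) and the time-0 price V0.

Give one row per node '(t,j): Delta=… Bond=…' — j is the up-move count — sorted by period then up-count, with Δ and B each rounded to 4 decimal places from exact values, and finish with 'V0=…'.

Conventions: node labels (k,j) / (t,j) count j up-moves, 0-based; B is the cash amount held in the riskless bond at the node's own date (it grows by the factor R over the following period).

(0,0): Delta=-1.7483 Bond=82.0513
V0=5.1282

No-arbitrage ⇒ martingale measure with p* = (R−d)/(u−d) = 0.8769.
Expiry values: V(1,0)=50.0000, V(1,1)=0.0000
(0,0): S=44.0000. Δ = (V_up−V_dn)/(S_up−S_dn) = (0.0000−50.0000)/(56.3200−27.7200) = -1.7483. V = [p*·0.0000 + (1−p*)·50.0000]/1.2 = 5.1282. B = V − Δ·S = 82.0513.
Verification: the root portfolio costs Δ(0,0)·S0 + B(0,0) = 5.1282, matching V0.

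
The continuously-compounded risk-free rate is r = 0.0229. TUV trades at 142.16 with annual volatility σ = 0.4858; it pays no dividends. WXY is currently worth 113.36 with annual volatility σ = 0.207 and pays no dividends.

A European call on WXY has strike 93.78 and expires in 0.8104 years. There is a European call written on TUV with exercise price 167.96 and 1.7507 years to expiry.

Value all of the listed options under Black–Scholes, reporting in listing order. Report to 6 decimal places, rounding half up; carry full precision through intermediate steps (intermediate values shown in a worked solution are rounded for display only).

[WXY call K=93.78]
σ√T = 0.207·√0.8104 = 0.186346
d₁ = (ln(S/K) + (r+σ²/2)T) / (σ√T) = (ln(113.36/93.78) + (0.0229+0.207²/2)·0.8104) / 0.186346 = (0.189617 + 0.035921) / 0.186346 = 1.210316
d₂ = d₁ − σ√T = 1.210316 − 0.186346 = 1.023970
e^{−rT} = 0.981613
N(d₁) = 0.886921,  N(d₂) = 0.847075
price = S·N(d₁) − K·e^{−rT}·N(d₂) = 100.541386 − 77.978081 = 22.563305
[TUV call K=167.96]
σ√T = 0.4858·√1.7507 = 0.642782
d₁ = (ln(S/K) + (r+σ²/2)T) / (σ√T) = (ln(142.16/167.96) + (0.0229+0.4858²/2)·1.7507) / 0.642782 = (-0.166773 + 0.246675) / 0.642782 = 0.124307
d₂ = d₁ − σ√T = 0.124307 − 0.642782 = -0.518474
e^{−rT} = 0.960702
N(d₁) = 0.549464,  N(d₂) = 0.302064
price = S·N(d₁) − K·e^{−rT}·N(d₂) = 78.111801 − 48.740849 = 29.370952

price(WXY call K=93.78) = 22.563305
price(TUV call K=167.96) = 29.370952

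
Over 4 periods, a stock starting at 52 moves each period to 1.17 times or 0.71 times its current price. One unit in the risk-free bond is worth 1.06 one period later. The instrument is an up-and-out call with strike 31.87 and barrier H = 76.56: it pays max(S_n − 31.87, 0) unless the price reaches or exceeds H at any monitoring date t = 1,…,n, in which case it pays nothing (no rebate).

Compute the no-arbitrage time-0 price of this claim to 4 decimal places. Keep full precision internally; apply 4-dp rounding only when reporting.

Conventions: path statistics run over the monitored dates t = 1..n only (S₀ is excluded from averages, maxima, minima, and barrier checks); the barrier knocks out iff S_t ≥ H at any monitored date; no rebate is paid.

Under the martingale measure an up-move has probability p* = 0.7609; value the claim as the probability-weighted average of per-path payoffs, discounted 4 periods at R = 1.06.
Enumerate all 2^4 = 16 price paths (U = up ×1.17, D = down ×0.71); each path with k up-moves has probability p*^k·(1−p*)^(4−k).
DDDD: M=36.9200, payoff=0.0000, prob=0.003270
UDDD: M=60.8400, payoff=0.0000, prob=0.010404
DUDD: M=43.1964, payoff=0.0000, prob=0.010404
UUDD: M=71.1828, payoff=4.0132, prob=0.033105
DDUD: M=36.9200, payoff=0.0000, prob=0.010404
UDUD: M=60.8400, payoff=4.0132, prob=0.033105
DUUD: M=50.5398, payoff=4.0132, prob=0.033105
UUUD: M=83.2839, payoff=0.0000, prob=0.105333
DDDU: M=36.9200, payoff=0.0000, prob=0.010404
UDDU: M=60.8400, payoff=4.0132, prob=0.033105
DUDU: M=43.1964, payoff=4.0132, prob=0.033105
UUDU: M=71.1828, payoff=27.2616, prob=0.105333
DDUU: M=36.9200, payoff=4.0132, prob=0.033105
UDUU: M=60.8400, payoff=27.2616, prob=0.105333
DUUU: M=59.1316, payoff=27.2616, prob=0.105333
UUUU: M=97.4421, payoff=0.0000, prob=0.335151
Price = Σ prob·payoff / R^4 = 9.411789 / 1.262477 = 7.4550

price = 7.4550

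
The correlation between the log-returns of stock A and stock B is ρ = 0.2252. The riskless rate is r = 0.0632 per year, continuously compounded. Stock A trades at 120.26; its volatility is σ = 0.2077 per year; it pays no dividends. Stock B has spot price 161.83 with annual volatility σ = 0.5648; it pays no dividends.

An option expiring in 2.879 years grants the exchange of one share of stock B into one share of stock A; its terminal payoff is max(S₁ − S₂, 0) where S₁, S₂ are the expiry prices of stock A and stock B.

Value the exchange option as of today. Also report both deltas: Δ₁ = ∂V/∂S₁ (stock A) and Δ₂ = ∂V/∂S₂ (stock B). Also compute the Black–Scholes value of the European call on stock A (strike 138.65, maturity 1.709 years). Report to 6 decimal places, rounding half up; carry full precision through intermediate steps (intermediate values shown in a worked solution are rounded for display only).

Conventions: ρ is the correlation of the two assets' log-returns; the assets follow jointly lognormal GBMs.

exchange price = 32.717931
Δ1 = 0.562460
Δ2 = -0.215804
price(stock A call K=138.65) = 11.220505

σ_eff = √(σ₁² + σ₂² − 2ρσ₁σ₂) = √(0.2077² + 0.5648² − 2·0.2252·0.2077·0.5648) = 0.556150
d₁ = (ln(S₁/S₂) + (q₂ − q₁ + σ_eff²/2)T) / (σ_eff√T) = (ln(120.26/161.83) + (0.0 − 0.0 + 0.154651)·2.879) / 0.943653 = 0.157209
d₂ = d₁ − σ_eff√T = 0.157209 − 0.943653 = -0.786445
N(d₁) = 0.562460,  N(d₂) = 0.215804
V = S₁·e^{−q₁T}·N(d₁) − S₂·e^{−q₂T}·N(d₂) = 67.641413 − 34.923482 = 32.717931
Δ₁ = e^{−q₁T}·N(d₁) = 0.562460;  Δ₂ = −e^{−q₂T}·N(d₂) = -0.215804
[vanilla: stock A call K=138.65]
σ√T = 0.2077·√1.709 = 0.271524
d₁ = (ln(S/K) + (r+σ²/2)T) / (σ√T) = (ln(120.26/138.65) + (0.0632+0.2077²/2)·1.709) / 0.271524 = (-0.142297 + 0.144871) / 0.271524 = 0.009482
d₂ = d₁ − σ√T = 0.009482 − 0.271524 = -0.262041
e^{−rT} = 0.897620
N(d₁) = 0.503783,  N(d₂) = 0.396645
price = S·N(d₁) − K·e^{−rT}·N(d₂) = 60.584915 − 49.364410 = 11.220505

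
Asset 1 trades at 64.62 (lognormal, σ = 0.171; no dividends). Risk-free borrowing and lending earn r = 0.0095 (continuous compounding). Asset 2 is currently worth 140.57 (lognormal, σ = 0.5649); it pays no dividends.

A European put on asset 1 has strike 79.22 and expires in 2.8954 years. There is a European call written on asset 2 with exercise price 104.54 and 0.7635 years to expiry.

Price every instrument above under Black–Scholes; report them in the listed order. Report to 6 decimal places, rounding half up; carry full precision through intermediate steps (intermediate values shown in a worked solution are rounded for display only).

price(asset 1 put K=79.22) = 15.863498
price(asset 2 call K=104.54) = 46.443770

[asset 1 put K=79.22]
σ√T = 0.171·√2.8954 = 0.290971
d₁ = (ln(S/K) + (r+σ²/2)T) / (σ√T) = (ln(64.62/79.22) + (0.0095+0.171²/2)·2.8954) / 0.290971 = (-0.203705 + 0.069838) / 0.290971 = -0.460067
d₂ = d₁ − σ√T = -0.460067 − 0.290971 = -0.751038
e^{−rT} = 0.972869
N(−d₁) = 0.677266,  N(−d₂) = 0.773685
price = K·e^{−rT}·N(−d₂) − S·N(−d₁) = 59.628420 − 43.764922 = 15.863498
[asset 2 call K=104.54]
σ√T = 0.5649·√0.7635 = 0.493601
d₁ = (ln(S/K) + (r+σ²/2)T) / (σ√T) = (ln(140.57/104.54) + (0.0095+0.5649²/2)·0.7635) / 0.493601 = (0.296136 + 0.129074) / 0.493601 = 0.861445
d₂ = d₁ − σ√T = 0.861445 − 0.493601 = 0.367844
e^{−rT} = 0.992773
N(d₁) = 0.805503,  N(d₂) = 0.643505
price = S·N(d₁) − K·e^{−rT}·N(d₂) = 113.229619 − 66.785849 = 46.443770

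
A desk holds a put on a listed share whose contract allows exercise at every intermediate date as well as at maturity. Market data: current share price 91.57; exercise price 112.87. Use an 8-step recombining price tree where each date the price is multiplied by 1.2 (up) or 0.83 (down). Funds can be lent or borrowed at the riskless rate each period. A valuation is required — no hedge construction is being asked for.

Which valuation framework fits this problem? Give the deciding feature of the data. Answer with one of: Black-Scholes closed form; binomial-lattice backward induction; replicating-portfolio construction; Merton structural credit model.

Key observation: the put (strike 112.87 on spot 91.57) is American-style on a 8-step discrete price model, so the early-exercise decision at every node requires stepwise backward valuation — a closed form cannot price the exercise right.

framework: binomial-lattice backward induction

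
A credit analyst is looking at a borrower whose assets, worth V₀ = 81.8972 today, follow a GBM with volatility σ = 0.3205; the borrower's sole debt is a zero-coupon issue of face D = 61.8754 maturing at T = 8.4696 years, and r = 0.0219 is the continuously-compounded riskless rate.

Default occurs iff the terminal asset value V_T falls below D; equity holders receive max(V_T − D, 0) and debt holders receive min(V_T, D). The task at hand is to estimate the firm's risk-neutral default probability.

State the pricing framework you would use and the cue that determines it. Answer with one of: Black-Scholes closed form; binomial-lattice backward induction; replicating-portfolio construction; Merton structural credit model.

Key observation: assets follow a GBM and default happens iff V_T < 61.8754; valuing claims on that split (equity as a call, risky debt as the residual) is the structural model's definition.

framework: Merton structural credit model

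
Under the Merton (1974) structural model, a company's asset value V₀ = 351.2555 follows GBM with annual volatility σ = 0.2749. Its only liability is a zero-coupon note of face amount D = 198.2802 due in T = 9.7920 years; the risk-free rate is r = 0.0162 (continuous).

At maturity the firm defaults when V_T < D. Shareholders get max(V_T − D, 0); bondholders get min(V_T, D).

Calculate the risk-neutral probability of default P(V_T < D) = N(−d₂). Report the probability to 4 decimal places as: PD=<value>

PD=0.3376

Work the structural quantities from V₀ = 351.2555 against face 198.2802:
d₁ = [ln(V₀/D) + (r + σ²/2)T] / (σ√T)
   = [ln(351.2555/198.2802) + (0.0162 + 0.5·0.2749²)·9.7920] / (0.2749·√9.7920)
   = [0.571833 + 0.528621] / 0.860222 = 1.279268
d₂ = d₁ − σ√T = 1.279268 − 0.860222 = 0.419046
risk-neutral PD = N(−d₂) = N(-0.419046) = 0.337591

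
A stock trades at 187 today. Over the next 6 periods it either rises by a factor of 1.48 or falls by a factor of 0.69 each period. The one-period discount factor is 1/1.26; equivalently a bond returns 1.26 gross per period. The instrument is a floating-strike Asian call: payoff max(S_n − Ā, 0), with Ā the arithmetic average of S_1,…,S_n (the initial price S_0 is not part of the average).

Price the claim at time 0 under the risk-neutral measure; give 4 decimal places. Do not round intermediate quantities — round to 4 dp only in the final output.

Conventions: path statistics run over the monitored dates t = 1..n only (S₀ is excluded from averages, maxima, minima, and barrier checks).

price = 76.3508

Under the martingale measure an up-move has probability p* = 0.7215; value the claim as the probability-weighted average of per-path payoffs, discounted 6 periods at R = 1.26.
Enumerate all 2^6 = 64 price paths (U = up ×1.48, D = down ×0.69); each path with k up-moves has probability p*^k·(1−p*)^(6−k).
DDDDDD: Ā=61.8846, payoff=0.0000, prob=0.000466
UDDDDD: Ā=132.7379, payoff=0.0000, prob=0.001208
DUDDDD: Ā=108.1163, payoff=0.0000, prob=0.001208
UUDDDD: Ā=231.9016, payoff=0.0000, prob=0.003131
DDUDDD: Ā=91.1273, payoff=0.0000, prob=0.001208
UDUDDD: Ā=195.4615, payoff=0.0000, prob=0.003131
DUUDDD: Ā=170.8398, payoff=0.0000, prob=0.003131
UUUDDD: Ā=366.4391, payoff=0.0000, prob=0.008112
DDDUDD: Ā=79.4049, payoff=0.0000, prob=0.001208
UDDUDD: Ā=170.3179, payoff=0.0000, prob=0.003131
DUDUDD: Ā=145.6962, payoff=0.0000, prob=0.003131
UUDUDD: Ā=312.5078, payoff=0.0000, prob=0.008112
DDUUDD: Ā=128.7072, payoff=0.0000, prob=0.003131
UDUUDD: Ā=276.0677, payoff=0.0000, prob=0.008112
DUUUDD: Ā=251.4460, payoff=0.0000, prob=0.008112
UUUUDD: Ā=539.3335, payoff=0.0000, prob=0.021018
DDDDUD: Ā=71.3165, payoff=0.0000, prob=0.001208
UDDDUD: Ā=152.9687, payoff=0.0000, prob=0.003131
DUDDUD: Ā=128.3471, payoff=0.0000, prob=0.003131
UUDDUD: Ā=275.2952, payoff=0.0000, prob=0.008112
DDUDUD: Ā=111.3581, payoff=0.0000, prob=0.003131
UDUDUD: Ā=238.8551, payoff=0.0000, prob=0.008112
DUUDUD: Ā=214.2334, payoff=0.0000, prob=0.008112
UUUDUD: Ā=459.5152, payoff=0.0000, prob=0.021018
DDDUUD: Ā=99.6358, payoff=0.0000, prob=0.003131
UDDUUD: Ā=213.7115, payoff=0.0000, prob=0.008112
DUDUUD: Ā=189.0898, payoff=10.0573, prob=0.008112
UUDUUD: Ā=405.5839, payoff=21.5722, prob=0.021018
DDUUUD: Ā=172.1009, payoff=27.0463, prob=0.008112
UDUUUD: Ā=369.1439, payoff=58.0123, prob=0.021018
DUUUUD: Ā=344.5222, payoff=82.6339, prob=0.021018
UUUUUD: Ā=738.9751, payoff=177.2438, prob=0.054455
DDDDDU: Ā=65.7355, payoff=0.0000, prob=0.001208
UDDDDU: Ā=140.9979, payoff=0.0000, prob=0.003131
DUDDDU: Ā=116.3762, payoff=0.0000, prob=0.003131
UUDDDU: Ā=249.6185, payoff=0.0000, prob=0.008112
DDUDDU: Ā=99.3872, payoff=0.0000, prob=0.003131
UDUDDU: Ā=213.1784, payoff=0.0000, prob=0.008112
DUUDDU: Ā=188.5568, payoff=10.5904, prob=0.008112
UUUDDU: Ā=404.4406, payoff=22.7156, prob=0.021018
DDDUDU: Ā=87.6649, payoff=5.1808, prob=0.003131
UDDUDU: Ā=188.0348, payoff=11.1123, prob=0.008112
DUDUDU: Ā=163.4131, payoff=35.7340, prob=0.008112
UUDUDU: Ā=350.5093, payoff=76.6469, prob=0.021018
DDUUDU: Ā=146.4242, payoff=52.7230, prob=0.008112
UDUUDU: Ā=314.0692, payoff=113.0869, prob=0.021018
DUUUDU: Ā=289.4475, payoff=137.7086, prob=0.021018
UUUUDU: Ā=620.8440, payoff=295.3749, prob=0.054455
DDDDUU: Ā=79.5764, payoff=13.2692, prob=0.003131
UDDDUU: Ā=170.6857, payoff=28.4615, prob=0.008112
DUDDUU: Ā=146.0640, payoff=53.0831, prob=0.008112
UUDDUU: Ā=313.2967, payoff=113.8595, prob=0.021018
DDUDUU: Ā=129.0750, payoff=70.0721, prob=0.008112
UDUDUU: Ā=276.8566, payoff=150.2995, prob=0.021018
DUUDUU: Ā=252.2350, payoff=174.9212, prob=0.021018
UUUDUU: Ā=541.0257, payoff=375.1933, prob=0.054455
DDDUUU: Ā=117.3527, payoff=81.7944, prob=0.008112
UDDUUU: Ā=251.7130, payoff=175.4432, prob=0.021018
DUDUUU: Ā=227.0913, payoff=200.0648, prob=0.021018
UUDUUU: Ā=487.0944, payoff=429.1246, prob=0.054455
DDUUUU: Ā=210.1024, payoff=217.0538, prob=0.021018
UDUUUU: Ā=450.6543, payoff=465.5646, prob=0.054455
DUUUUU: Ā=426.0327, payoff=490.1863, prob=0.054455
UUUUUU: Ā=913.8092, payoff=1051.4141, prob=0.141087
Price = Σ prob·payoff / R^6 = 305.518085 / 4.001504 = 76.3508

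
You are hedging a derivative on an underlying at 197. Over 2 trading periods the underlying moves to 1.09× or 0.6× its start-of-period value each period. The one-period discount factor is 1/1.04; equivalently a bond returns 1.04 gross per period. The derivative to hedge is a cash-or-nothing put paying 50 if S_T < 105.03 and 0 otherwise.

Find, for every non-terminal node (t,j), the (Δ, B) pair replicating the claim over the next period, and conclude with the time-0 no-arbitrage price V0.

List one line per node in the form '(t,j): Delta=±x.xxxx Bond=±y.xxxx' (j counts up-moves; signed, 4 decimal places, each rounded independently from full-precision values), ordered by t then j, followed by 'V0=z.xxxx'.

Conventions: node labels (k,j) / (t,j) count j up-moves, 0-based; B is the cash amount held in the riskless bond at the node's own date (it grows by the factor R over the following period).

(0,0): Delta=-0.0508 Bond=10.4932
(1,0): Delta=-0.8633 Bond=106.9466
(1,1): Delta=0.0000 Bond=0.0000
V0=0.4813

Risk-neutral probability p* = (R−d)/(u−d) = (1.04−0.6)/(1.09−0.6) = 0.8980.
Payoffs at expiry: V(2,0)=50.0000, V(2,1)=0.0000, V(2,2)=0.0000
(1,0): S=118.2000. Δ = (V_up−V_dn)/(S_up−S_dn) = (0.0000−50.0000)/(128.8380−70.9200) = -0.8633. V = [p*·0.0000 + (1−p*)·50.0000]/1.04 = 4.9058. B = V − Δ·S = 106.9466.
(1,1): S=214.7300. Δ = (V_up−V_dn)/(S_up−S_dn) = (0.0000−0.0000)/(234.0557−128.8380) = 0.0000. V = [p*·0.0000 + (1−p*)·0.0000]/1.04 = 0.0000. B = V − Δ·S = 0.0000.
(0,0): S=197.0000. Δ = (V_up−V_dn)/(S_up−S_dn) = (0.0000−4.9058)/(214.7300−118.2000) = -0.0508. V = [p*·0.0000 + (1−p*)·4.9058]/1.04 = 0.4813. B = V − Δ·S = 10.4932.
Check: Δ(0,0)·S0 + B(0,0) = 0.4813 = V0.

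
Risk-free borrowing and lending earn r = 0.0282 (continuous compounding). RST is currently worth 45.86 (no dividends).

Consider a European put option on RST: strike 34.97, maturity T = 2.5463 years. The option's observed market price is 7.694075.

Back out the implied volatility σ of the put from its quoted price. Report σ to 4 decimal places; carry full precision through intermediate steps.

At σ = 0.5560 the Black–Scholes value reproduces the quote:
σ√T = 0.556·√2.5463 = 0.887216
d₁ = (ln(S/K) + (r+σ²/2)T) / (σ√T) = (ln(45.86/34.97) + (0.0282+0.556²/2)·2.5463) / 0.887216 = (0.271103 + 0.465382) / 0.887216 = 0.830107
d₂ = d₁ − σ√T = 0.830107 − 0.887216 = -0.057109
e^{−rT} = 0.930712
N(−d₁) = 0.203239,  N(−d₂) = 0.522771
V = K·e^{−rT}·N(−d₂) − S·N(−d₁) = 17.014618 − 9.320543 = 7.694075 (the observed quote) — the price is monotone increasing in volatility, hence this σ is the only solution

sigma = 0.5560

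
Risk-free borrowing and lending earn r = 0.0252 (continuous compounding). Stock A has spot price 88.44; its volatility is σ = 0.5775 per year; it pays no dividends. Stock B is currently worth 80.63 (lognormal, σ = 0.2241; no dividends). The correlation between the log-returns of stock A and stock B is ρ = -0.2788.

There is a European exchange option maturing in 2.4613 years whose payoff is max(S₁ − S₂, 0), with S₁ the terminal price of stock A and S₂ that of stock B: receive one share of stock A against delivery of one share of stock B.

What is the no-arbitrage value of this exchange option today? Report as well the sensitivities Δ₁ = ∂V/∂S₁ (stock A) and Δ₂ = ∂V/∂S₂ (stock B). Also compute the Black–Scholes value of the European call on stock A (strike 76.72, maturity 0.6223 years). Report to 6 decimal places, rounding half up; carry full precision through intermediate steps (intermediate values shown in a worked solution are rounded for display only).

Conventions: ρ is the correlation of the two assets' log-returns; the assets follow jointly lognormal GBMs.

exchange price = 38.144779
Δ1 = 0.731357
Δ2 = -0.329113
price(stock A call K=76.72) = 22.089625

σ_eff = √(σ₁² + σ₂² − 2ρσ₁σ₂) = √(0.5775² + 0.2241² − 2·-0.2788·0.5775·0.2241) = 0.675197
d₁ = (ln(S₁/S₂) + (q₂ − q₁ + σ_eff²/2)T) / (σ_eff√T) = (ln(88.44/80.63) + (0.0 − 0.0 + 0.227945)·2.4613) / 1.059284 = 0.616921
d₂ = d₁ − σ_eff√T = 0.616921 − 1.059284 = -0.442363
N(d₁) = 0.731357,  N(d₂) = 0.329113
V = S₁·e^{−q₁T}·N(d₁) − S₂·e^{−q₂T}·N(d₂) = 64.681188 − 26.536409 = 38.144779
Δ₁ = e^{−q₁T}·N(d₁) = 0.731357;  Δ₂ = −e^{−q₂T}·N(d₂) = -0.329113
[vanilla: stock A call K=76.72]
σ√T = 0.5775·√0.6223 = 0.455567
d₁ = (ln(S/K) + (r+σ²/2)T) / (σ√T) = (ln(88.44/76.72) + (0.0252+0.5775²/2)·0.6223) / 0.455567 = (0.142162 + 0.119452) / 0.455567 = 0.574261
d₂ = d₁ − σ√T = 0.574261 − 0.455567 = 0.118695
e^{−rT} = 0.984440
N(d₁) = 0.717105,  N(d₂) = 0.547241
price = S·N(d₁) − K·e^{−rT}·N(d₂) = 63.420727 − 41.331102 = 22.089625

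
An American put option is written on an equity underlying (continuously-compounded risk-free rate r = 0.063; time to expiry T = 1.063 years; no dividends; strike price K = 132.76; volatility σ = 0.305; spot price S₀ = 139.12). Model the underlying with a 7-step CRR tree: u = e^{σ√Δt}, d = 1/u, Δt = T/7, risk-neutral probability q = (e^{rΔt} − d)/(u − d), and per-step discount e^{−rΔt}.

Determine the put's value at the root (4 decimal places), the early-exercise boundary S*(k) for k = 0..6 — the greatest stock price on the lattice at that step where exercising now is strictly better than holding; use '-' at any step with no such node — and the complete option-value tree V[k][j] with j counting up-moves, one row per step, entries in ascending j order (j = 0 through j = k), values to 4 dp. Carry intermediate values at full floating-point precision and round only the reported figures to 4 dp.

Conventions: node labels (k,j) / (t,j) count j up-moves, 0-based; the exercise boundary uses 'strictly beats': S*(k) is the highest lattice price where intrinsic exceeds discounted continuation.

price = 11.1719
boundary = - - - 97.3947 86.4803 97.3947 109.6866
tree:
11.1719
16.9653 5.8307
24.9578 9.6260 2.3038
35.3653 15.4549 4.2217 0.5094
46.2797 23.9417 7.6136 1.0509 0.0000
55.9710 35.3653 13.4459 2.1683 0.0000 0.0000
64.5762 46.2797 23.0734 4.4737 0.0000 0.0000 0.0000
72.2171 55.9710 35.3653 9.2303 0.0000 0.0000 0.0000 0.0000

Δt=0.15186  u=1.12621  d=0.88794  q=0.51067  discount=0.99048
step 7 (expiry): payoffs max(K−S,0) = 72.2171 55.9710 35.3653 9.2303 0.0000 0.0000 0.0000 0.0000
step 6: (k=6,j=0): S=68.1838, K−S=64.5762, hold=63.3121 ⇒ V=64.5762 exercise | (k=6,j=1): S=86.4803, K−S=46.2797, hold=45.0156 ⇒ V=46.2797 exercise | (k=6,j=2): S=109.6866, K−S=23.0734, hold=21.8094 ⇒ V=23.0734 exercise | (k=6,j=3): S=139.1200, K−S=0.0000, hold=4.4737 ⇒ V=4.4737 continue | (k=6,j=4): S=176.4516, K−S=0.0000, hold=0.0000 ⇒ V=0.0000 continue | (k=6,j=5): S=223.8009, K−S=0.0000, hold=0.0000 ⇒ V=0.0000 continue | (k=6,j=6): S=283.8559, K−S=0.0000, hold=0.0000 ⇒ V=0.0000 continue  boundary S*=109.6866
step 5: (k=5,j=0): S=76.7890, K−S=55.9710, hold=54.7069 ⇒ V=55.9710 exercise | (k=5,j=1): S=97.3947, K−S=35.3653, hold=34.1012 ⇒ V=35.3653 exercise | (k=5,j=2): S=123.5297, K−S=9.2303, hold=13.4459 ⇒ V=13.4459 continue | (k=5,j=3): S=156.6779, K−S=0.0000, hold=2.1683 ⇒ V=2.1683 continue | (k=5,j=4): S=198.7210, K−S=0.0000, hold=0.0000 ⇒ V=0.0000 continue | (k=5,j=5): S=252.0461, K−S=0.0000, hold=0.0000 ⇒ V=0.0000 continue  boundary S*=97.3947
step 4: (k=4,j=0): S=86.4803, K−S=46.2797, hold=45.0156 ⇒ V=46.2797 exercise | (k=4,j=1): S=109.6866, K−S=23.0734, hold=23.9417 ⇒ V=23.9417 continue | (k=4,j=2): S=139.1200, K−S=0.0000, hold=7.6136 ⇒ V=7.6136 continue | (k=4,j=3): S=176.4516, K−S=0.0000, hold=1.0509 ⇒ V=1.0509 continue | (k=4,j=4): S=223.8009, K−S=0.0000, hold=0.0000 ⇒ V=0.0000 continue  boundary S*=86.4803
step 3: (k=3,j=0): S=97.3947, K−S=35.3653, hold=34.5404 ⇒ V=35.3653 exercise | (k=3,j=1): S=123.5297, K−S=9.2303, hold=15.4549 ⇒ V=15.4549 continue | (k=3,j=2): S=156.6779, K−S=0.0000, hold=4.2217 ⇒ V=4.2217 continue | (k=3,j=3): S=198.7210, K−S=0.0000, hold=0.5094 ⇒ V=0.5094 continue  boundary S*=97.3947
step 2: (k=2,j=0): S=109.6866, K−S=23.0734, hold=24.9578 ⇒ V=24.9578 continue | (k=2,j=1): S=139.1200, K−S=0.0000, hold=9.6260 ⇒ V=9.6260 continue | (k=2,j=2): S=176.4516, K−S=0.0000, hold=2.3038 ⇒ V=2.3038 continue  boundary S*=-
step 1: (k=1,j=0): S=123.5297, K−S=9.2303, hold=16.9653 ⇒ V=16.9653 continue | (k=1,j=1): S=156.6779, K−S=0.0000, hold=5.8307 ⇒ V=5.8307 continue  boundary S*=-
step 0: (k=0,j=0): S=139.1200, K−S=0.0000, hold=11.1719 ⇒ V=11.1719 continue  boundary S*=-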